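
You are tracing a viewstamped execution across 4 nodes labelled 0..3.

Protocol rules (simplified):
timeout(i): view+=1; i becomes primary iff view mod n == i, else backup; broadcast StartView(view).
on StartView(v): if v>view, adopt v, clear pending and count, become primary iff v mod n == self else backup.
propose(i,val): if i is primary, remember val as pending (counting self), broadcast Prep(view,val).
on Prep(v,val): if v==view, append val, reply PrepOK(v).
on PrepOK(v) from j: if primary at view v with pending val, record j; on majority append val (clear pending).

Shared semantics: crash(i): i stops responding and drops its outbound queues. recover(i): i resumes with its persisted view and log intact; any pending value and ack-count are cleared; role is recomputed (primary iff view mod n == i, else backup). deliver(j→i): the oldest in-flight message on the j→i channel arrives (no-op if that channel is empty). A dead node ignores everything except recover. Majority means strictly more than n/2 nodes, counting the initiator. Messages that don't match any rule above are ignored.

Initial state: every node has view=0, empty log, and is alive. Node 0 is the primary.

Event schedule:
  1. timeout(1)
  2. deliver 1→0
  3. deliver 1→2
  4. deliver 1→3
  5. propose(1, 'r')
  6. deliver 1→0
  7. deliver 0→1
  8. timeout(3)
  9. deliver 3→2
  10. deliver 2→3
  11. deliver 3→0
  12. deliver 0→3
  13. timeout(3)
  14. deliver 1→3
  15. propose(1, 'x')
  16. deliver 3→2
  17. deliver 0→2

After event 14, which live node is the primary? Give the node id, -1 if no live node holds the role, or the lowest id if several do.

1

1. timeout(1):  <1:prim v1 ->
2. deliver 1→0:  <0:back v1 ->
3. deliver 1→2:  <2:back v1 ->
4. deliver 1→3:  <3:back v1 ->
5. propose(1,'r'):  nop
6. deliver 1→0:  <0:back v1 r>
7. deliver 0→1:  nop
8. timeout(3):  <3:back v2 ->
9. deliver 3→2:  <2:prim v2 ->
10. deliver 2→3:  nop
11. deliver 3→0:  <0:back v2 r>
12. deliver 0→3:  nop
13. timeout(3):  <3:prim v3 ->
14. deliver 1→3:  nop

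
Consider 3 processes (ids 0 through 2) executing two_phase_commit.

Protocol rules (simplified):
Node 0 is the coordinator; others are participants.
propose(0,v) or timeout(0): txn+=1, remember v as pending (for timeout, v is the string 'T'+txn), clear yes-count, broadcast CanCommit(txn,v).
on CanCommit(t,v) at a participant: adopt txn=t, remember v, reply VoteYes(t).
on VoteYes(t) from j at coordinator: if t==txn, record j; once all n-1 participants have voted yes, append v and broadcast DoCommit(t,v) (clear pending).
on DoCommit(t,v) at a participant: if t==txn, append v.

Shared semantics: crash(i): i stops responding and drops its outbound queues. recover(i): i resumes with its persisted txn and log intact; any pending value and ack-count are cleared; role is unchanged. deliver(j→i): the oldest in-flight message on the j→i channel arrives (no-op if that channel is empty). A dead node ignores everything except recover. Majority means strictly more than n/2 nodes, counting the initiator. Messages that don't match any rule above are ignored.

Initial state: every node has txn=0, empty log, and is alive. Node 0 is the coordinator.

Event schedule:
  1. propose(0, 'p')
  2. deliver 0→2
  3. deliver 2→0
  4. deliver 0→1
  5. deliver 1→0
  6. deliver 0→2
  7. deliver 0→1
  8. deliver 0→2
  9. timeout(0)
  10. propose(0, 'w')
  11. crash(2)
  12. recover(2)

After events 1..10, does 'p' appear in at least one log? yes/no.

step 1 propose(0,'p'): 0={coor,t=1,log=-}
step 2 deliver 0→2: 2={part,t=1,log=-}
step 3 deliver 2→0: —
step 4 deliver 0→1: 1={part,t=1,log=-}
step 5 deliver 1→0: 0={coor,t=1,log=p}
step 6 deliver 0→2: 2={part,t=1,log=p}
step 7 deliver 0→1: 1={part,t=1,log=p}
step 8 deliver 0→2: —
step 9 timeout(0): 0={coor,t=2,log=p}
step 10 propose(0,'w'): 0={coor,t=3,log=p}

yes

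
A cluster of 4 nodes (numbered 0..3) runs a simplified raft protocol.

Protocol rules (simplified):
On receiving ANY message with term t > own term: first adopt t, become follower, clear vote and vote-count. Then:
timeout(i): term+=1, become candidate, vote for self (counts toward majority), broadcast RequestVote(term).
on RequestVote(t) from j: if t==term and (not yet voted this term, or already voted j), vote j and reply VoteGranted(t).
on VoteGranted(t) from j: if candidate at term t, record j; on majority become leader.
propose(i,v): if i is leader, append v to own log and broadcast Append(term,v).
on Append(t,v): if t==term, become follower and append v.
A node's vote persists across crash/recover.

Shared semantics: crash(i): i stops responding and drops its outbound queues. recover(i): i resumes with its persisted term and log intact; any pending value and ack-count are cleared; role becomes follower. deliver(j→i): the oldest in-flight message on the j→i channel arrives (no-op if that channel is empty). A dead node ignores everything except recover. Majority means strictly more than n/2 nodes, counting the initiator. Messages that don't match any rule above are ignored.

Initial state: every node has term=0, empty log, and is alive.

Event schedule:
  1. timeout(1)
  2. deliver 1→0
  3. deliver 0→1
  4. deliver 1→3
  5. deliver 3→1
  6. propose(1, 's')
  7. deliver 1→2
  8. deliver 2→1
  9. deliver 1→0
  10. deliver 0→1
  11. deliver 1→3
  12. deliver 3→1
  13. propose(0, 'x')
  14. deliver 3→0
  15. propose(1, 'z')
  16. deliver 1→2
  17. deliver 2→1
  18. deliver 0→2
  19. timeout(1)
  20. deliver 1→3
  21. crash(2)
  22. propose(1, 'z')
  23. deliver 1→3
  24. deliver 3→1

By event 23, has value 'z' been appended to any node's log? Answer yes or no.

after 1 — timeout(1): n1:cand/t1/[-]
after 2 — deliver 1→0: n0:foll/t1/[-]
after 3 — deliver 0→1: ·
after 4 — deliver 1→3: n3:foll/t1/[-]
after 5 — deliver 3→1: n1:lead/t1/[-]
after 6 — propose(1,'s'): n1:lead/t1/[s]
after 7 — deliver 1→2: n2:foll/t1/[-]
after 8 — deliver 2→1: ·
after 9 — deliver 1→0: n0:foll/t1/[s]
after 10 — deliver 0→1: ·
after 11 — deliver 1→3: n3:foll/t1/[s]
after 12 — deliver 3→1: ·
after 13 — propose(0,'x'): ·
after 14 — deliver 3→0: ·
after 15 — propose(1,'z'): n1:lead/t1/[s,z]
after 16 — deliver 1→2: n2:foll/t1/[s]
after 17 — deliver 2→1: ·
after 18 — deliver 0→2: ·
after 19 — timeout(1): n1:cand/t2/[s,z]
after 20 — deliver 1→3: n3:foll/t1/[s,z]
after 21 — crash(2): n2:✗foll/t1/[s]
after 22 — propose(1,'z'): ·
after 23 — deliver 1→3: n3:foll/t2/[s,z]

yes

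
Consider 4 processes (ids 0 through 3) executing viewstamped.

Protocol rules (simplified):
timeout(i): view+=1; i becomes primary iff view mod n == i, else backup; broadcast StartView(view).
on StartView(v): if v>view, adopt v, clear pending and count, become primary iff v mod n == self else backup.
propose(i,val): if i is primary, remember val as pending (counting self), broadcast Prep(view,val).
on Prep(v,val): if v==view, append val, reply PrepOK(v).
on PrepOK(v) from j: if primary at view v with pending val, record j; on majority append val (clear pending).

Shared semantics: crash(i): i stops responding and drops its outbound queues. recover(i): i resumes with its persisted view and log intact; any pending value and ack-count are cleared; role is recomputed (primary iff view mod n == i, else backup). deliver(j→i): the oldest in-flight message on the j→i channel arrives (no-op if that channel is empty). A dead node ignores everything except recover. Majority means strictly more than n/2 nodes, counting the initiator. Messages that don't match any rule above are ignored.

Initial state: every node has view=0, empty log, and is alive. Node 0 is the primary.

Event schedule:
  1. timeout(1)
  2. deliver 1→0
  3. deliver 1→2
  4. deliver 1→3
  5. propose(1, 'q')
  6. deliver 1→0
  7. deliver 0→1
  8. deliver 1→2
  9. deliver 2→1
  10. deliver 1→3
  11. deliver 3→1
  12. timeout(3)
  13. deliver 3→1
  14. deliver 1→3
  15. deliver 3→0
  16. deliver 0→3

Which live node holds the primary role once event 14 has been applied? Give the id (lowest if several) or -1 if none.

-1

1. timeout(1):  <1:prim v1 ->
2. deliver 1→0:  <0:back v1 ->
3. deliver 1→2:  <2:back v1 ->
4. deliver 1→3:  <3:back v1 ->
5. propose(1,'q'):  nop
6. deliver 1→0:  <0:back v1 q>
7. deliver 0→1:  nop
8. deliver 1→2:  <2:back v1 q>
9. deliver 2→1:  <1:prim v1 q>
10. deliver 1→3:  <3:back v1 q>
11. deliver 3→1:  nop
12. timeout(3):  <3:back v2 q>
13. deliver 3→1:  <1:back v2 q>
14. deliver 1→3:  nop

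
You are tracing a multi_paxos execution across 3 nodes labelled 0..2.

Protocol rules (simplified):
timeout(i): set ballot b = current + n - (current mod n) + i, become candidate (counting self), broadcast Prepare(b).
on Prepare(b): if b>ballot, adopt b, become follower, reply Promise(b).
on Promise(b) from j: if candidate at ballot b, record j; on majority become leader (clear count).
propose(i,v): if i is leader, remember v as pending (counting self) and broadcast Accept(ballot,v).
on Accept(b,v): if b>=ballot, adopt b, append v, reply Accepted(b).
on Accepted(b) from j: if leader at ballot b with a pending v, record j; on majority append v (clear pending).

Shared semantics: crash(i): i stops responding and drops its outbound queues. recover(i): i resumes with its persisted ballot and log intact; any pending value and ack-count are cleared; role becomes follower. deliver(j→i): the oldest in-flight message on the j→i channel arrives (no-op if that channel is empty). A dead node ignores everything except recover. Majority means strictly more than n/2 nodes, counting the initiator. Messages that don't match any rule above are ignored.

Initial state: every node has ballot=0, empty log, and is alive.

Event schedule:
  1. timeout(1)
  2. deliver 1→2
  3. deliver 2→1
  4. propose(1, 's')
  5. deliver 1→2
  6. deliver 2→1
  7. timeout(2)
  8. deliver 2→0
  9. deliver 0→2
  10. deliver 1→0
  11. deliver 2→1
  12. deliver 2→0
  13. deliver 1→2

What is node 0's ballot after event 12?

[1] timeout(1) → N1(cand b4 [-])
[2] deliver 1→2 → N2(foll b4 [-])
[3] deliver 2→1 → N1(lead b4 [-])
[4] propose(1,'s') → ∅
[5] deliver 1→2 → N2(foll b4 [s])
[6] deliver 2→1 → N1(lead b4 [s])
[7] timeout(2) → N2(cand b8 [s])
[8] deliver 2→0 → N0(foll b8 [-])
[9] deliver 0→2 → N2(lead b8 [s])
[10] deliver 1→0 → ∅
[11] deliver 2→1 → N1(foll b8 [s])
[12] deliver 2→0 → ∅

8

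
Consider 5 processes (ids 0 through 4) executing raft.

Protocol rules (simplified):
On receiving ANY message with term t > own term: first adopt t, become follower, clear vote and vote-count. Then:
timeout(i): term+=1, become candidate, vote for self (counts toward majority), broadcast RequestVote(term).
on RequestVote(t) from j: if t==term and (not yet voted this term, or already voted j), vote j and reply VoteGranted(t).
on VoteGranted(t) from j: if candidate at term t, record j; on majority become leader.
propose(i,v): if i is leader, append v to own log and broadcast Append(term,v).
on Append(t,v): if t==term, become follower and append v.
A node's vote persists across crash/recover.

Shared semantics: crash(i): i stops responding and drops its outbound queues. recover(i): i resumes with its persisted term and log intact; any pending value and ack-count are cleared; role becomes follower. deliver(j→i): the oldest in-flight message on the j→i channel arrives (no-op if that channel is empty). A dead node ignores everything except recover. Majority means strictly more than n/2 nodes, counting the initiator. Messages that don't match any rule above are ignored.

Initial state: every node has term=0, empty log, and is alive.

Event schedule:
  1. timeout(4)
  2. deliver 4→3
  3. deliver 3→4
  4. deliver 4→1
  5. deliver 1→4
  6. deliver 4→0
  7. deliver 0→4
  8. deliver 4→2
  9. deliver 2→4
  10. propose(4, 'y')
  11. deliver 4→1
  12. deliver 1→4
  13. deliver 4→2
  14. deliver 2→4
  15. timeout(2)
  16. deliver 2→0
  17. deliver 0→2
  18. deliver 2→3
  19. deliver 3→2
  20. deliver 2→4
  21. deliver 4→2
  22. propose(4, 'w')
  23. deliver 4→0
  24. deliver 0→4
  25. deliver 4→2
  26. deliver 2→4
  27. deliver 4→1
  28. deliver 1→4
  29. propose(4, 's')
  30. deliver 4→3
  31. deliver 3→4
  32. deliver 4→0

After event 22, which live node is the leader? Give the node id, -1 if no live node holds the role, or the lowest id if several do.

2

e1 timeout(4): 4[cand,t=1,-]
e2 deliver 4→3: 3[foll,t=1,-]
e3 deliver 3→4: ·
e4 deliver 4→1: 1[foll,t=1,-]
e5 deliver 1→4: 4[lead,t=1,-]
e6 deliver 4→0: 0[foll,t=1,-]
e7 deliver 0→4: ·
e8 deliver 4→2: 2[foll,t=1,-]
e9 deliver 2→4: ·
e10 propose(4,'y'): 4[lead,t=1,y]
e11 deliver 4→1: 1[foll,t=1,y]
e12 deliver 1→4: ·
e13 deliver 4→2: 2[foll,t=1,y]
e14 deliver 2→4: ·
e15 timeout(2): 2[cand,t=2,y]
e16 deliver 2→0: 0[foll,t=2,-]
e17 deliver 0→2: ·
e18 deliver 2→3: 3[foll,t=2,-]
e19 deliver 3→2: 2[lead,t=2,y]
e20 deliver 2→4: 4[foll,t=2,y]
e21 deliver 4→2: ·
e22 propose(4,'w'): ·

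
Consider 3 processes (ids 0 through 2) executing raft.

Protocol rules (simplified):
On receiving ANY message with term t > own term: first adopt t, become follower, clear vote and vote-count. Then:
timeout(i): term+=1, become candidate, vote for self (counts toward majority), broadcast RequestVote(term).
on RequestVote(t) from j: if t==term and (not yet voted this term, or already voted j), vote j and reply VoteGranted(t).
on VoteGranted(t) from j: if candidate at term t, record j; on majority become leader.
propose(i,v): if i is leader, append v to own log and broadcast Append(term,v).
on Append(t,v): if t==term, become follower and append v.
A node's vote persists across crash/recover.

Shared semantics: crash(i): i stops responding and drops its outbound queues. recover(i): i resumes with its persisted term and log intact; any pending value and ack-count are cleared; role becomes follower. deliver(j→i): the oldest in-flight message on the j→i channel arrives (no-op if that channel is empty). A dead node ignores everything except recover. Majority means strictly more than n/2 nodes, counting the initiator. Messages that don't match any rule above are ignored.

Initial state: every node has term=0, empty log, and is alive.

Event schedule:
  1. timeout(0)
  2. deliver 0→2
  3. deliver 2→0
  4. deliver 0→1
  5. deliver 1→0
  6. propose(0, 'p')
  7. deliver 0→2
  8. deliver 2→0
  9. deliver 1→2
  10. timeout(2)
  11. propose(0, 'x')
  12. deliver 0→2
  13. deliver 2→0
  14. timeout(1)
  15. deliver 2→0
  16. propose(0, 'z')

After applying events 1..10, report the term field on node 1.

1

step 1 timeout(0): 0={cand,t=1,log=-}
step 2 deliver 0→2: 2={foll,t=1,log=-}
step 3 deliver 2→0: 0={lead,t=1,log=-}
step 4 deliver 0→1: 1={foll,t=1,log=-}
step 5 deliver 1→0: —
step 6 propose(0,'p'): 0={lead,t=1,log=p}
step 7 deliver 0→2: 2={foll,t=1,log=p}
step 8 deliver 2→0: —
step 9 deliver 1→2: —
step 10 timeout(2): 2={cand,t=2,log=p}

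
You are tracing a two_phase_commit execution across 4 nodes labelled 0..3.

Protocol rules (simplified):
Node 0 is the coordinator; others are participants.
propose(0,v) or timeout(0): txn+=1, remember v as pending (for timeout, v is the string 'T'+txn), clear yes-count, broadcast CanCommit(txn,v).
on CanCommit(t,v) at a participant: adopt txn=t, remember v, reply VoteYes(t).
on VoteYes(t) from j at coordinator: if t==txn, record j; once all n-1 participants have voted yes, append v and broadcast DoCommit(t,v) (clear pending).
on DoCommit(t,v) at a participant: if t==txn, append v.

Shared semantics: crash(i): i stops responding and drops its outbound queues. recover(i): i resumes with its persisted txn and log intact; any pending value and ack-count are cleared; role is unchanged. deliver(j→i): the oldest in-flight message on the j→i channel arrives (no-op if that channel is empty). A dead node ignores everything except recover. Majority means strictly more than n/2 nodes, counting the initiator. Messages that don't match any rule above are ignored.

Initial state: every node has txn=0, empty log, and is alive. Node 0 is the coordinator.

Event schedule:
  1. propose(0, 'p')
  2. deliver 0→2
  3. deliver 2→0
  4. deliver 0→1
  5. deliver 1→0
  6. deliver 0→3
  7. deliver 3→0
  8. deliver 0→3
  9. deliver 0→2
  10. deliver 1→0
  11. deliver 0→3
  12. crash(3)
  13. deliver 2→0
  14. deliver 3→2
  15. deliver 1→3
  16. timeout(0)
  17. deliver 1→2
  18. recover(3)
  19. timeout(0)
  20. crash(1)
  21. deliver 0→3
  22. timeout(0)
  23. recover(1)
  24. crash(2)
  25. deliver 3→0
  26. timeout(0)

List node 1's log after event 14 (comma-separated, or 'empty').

empty

[1] propose(0,'p') → N0(coor t1 [-])
[2] deliver 0→2 → N2(part t1 [-])
[3] deliver 2→0 → ∅
[4] deliver 0→1 → N1(part t1 [-])
[5] deliver 1→0 → ∅
[6] deliver 0→3 → N3(part t1 [-])
[7] deliver 3→0 → N0(coor t1 [p])
[8] deliver 0→3 → N3(part t1 [p])
[9] deliver 0→2 → N2(part t1 [p])
[10] deliver 1→0 → ∅
[11] deliver 0→3 → ∅
[12] crash(3) → N3(✗part t1 [p])
[13] deliver 2→0 → ∅
[14] deliver 3→2 → ∅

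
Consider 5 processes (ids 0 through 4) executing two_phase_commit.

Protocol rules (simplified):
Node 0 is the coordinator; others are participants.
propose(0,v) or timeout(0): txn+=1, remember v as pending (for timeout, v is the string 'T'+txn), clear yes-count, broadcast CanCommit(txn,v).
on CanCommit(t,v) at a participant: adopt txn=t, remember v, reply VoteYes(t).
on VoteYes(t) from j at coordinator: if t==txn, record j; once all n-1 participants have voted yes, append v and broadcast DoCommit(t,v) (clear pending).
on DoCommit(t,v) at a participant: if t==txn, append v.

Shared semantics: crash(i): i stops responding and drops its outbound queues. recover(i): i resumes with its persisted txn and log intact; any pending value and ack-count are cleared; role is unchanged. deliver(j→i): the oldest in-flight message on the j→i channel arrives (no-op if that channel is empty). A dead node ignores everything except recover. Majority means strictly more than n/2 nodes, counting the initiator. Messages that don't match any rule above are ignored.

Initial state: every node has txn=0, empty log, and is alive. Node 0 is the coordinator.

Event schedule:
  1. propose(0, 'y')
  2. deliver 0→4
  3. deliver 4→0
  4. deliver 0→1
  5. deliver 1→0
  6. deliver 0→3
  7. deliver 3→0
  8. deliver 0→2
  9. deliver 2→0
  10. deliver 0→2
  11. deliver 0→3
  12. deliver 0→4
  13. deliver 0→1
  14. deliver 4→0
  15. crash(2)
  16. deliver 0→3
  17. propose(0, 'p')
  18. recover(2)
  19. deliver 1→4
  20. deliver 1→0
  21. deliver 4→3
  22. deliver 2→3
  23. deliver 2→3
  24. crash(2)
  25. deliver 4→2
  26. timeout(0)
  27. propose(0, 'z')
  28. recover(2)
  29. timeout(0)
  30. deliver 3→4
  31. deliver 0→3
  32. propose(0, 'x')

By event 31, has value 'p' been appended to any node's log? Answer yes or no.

after 1 — propose(0,'y'): n0:coor/t1/[-]
after 2 — deliver 0→4: n4:part/t1/[-]
after 3 — deliver 4→0: ·
after 4 — deliver 0→1: n1:part/t1/[-]
after 5 — deliver 1→0: ·
after 6 — deliver 0→3: n3:part/t1/[-]
after 7 — deliver 3→0: ·
after 8 — deliver 0→2: n2:part/t1/[-]
after 9 — deliver 2→0: n0:coor/t1/[y]
after 10 — deliver 0→2: n2:part/t1/[y]
after 11 — deliver 0→3: n3:part/t1/[y]
after 12 — deliver 0→4: n4:part/t1/[y]
after 13 — deliver 0→1: n1:part/t1/[y]
after 14 — deliver 4→0: ·
after 15 — crash(2): n2:✗part/t1/[y]
after 16 — deliver 0→3: ·
after 17 — propose(0,'p'): n0:coor/t2/[y]
after 18 — recover(2): n2:part/t1/[y]
after 19 — deliver 1→4: ·
after 20 — deliver 1→0: ·
after 21 — deliver 4→3: ·
after 22 — deliver 2→3: ·
after 23 — deliver 2→3: ·
after 24 — crash(2): n2:✗part/t1/[y]
after 25 — deliver 4→2: ·
after 26 — timeout(0): n0:coor/t3/[y]
after 27 — propose(0,'z'): n0:coor/t4/[y]
after 28 — recover(2): n2:part/t1/[y]
after 29 — timeout(0): n0:coor/t5/[y]
after 30 — deliver 3→4: ·
after 31 — deliver 0→3: n3:part/t2/[y]

no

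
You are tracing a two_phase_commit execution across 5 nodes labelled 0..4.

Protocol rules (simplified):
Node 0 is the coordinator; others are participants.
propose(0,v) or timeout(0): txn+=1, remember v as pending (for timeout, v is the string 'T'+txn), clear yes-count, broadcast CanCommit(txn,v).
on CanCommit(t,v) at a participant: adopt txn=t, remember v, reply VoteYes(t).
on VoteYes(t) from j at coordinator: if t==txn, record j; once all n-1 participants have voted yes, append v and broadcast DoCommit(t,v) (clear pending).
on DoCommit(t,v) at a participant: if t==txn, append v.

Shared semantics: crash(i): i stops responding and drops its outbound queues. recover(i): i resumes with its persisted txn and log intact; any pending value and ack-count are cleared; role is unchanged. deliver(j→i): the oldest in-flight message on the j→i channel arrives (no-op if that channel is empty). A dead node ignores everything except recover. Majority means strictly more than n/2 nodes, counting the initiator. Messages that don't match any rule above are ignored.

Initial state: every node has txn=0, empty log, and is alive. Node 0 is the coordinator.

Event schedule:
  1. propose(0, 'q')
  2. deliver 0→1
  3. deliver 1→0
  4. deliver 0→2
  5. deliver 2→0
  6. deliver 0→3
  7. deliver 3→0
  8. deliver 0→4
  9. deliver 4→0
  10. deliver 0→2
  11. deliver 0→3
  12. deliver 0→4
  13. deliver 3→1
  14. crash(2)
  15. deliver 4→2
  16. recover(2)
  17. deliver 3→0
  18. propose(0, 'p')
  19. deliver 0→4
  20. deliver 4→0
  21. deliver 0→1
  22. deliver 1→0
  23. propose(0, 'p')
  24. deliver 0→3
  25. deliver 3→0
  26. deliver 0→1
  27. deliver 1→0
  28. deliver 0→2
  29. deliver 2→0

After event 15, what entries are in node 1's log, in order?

after 1 — propose(0,'q'): n0:coor/t1/[-]
after 2 — deliver 0→1: n1:part/t1/[-]
after 3 — deliver 1→0: ·
after 4 — deliver 0→2: n2:part/t1/[-]
after 5 — deliver 2→0: ·
after 6 — deliver 0→3: n3:part/t1/[-]
after 7 — deliver 3→0: ·
after 8 — deliver 0→4: n4:part/t1/[-]
after 9 — deliver 4→0: n0:coor/t1/[q]
after 10 — deliver 0→2: n2:part/t1/[q]
after 11 — deliver 0→3: n3:part/t1/[q]
after 12 — deliver 0→4: n4:part/t1/[q]
after 13 — deliver 3→1: ·
after 14 — crash(2): n2:✗part/t1/[q]
after 15 — deliver 4→2: ·

empty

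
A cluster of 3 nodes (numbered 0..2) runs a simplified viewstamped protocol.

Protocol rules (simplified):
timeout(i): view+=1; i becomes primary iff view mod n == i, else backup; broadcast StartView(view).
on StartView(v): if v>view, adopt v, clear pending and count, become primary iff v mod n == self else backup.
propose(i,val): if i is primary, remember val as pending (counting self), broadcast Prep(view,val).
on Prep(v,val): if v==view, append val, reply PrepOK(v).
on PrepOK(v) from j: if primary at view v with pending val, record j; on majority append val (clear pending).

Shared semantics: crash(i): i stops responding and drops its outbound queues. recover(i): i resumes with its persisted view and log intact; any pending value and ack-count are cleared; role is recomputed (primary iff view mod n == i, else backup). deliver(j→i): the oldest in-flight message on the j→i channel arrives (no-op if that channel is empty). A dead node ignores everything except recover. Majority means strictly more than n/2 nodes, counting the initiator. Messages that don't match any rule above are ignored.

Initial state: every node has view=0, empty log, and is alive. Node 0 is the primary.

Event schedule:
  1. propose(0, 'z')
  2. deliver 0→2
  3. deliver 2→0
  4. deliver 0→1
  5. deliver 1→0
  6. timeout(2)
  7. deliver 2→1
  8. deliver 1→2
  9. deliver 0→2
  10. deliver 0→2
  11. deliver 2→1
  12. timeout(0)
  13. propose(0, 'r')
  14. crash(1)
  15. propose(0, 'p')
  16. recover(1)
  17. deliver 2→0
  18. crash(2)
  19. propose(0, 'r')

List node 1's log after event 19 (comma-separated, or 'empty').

z

[1] propose(0,'z') → ∅
[2] deliver 0→2 → N2(back v0 [z])
[3] deliver 2→0 → N0(prim v0 [z])
[4] deliver 0→1 → N1(back v0 [z])
[5] deliver 1→0 → ∅
[6] timeout(2) → N2(back v1 [z])
[7] deliver 2→1 → N1(prim v1 [z])
[8] deliver 1→2 → ∅
[9] deliver 0→2 → ∅
[10] deliver 0→2 → ∅
[11] deliver 2→1 → ∅
[12] timeout(0) → N0(back v1 [z])
[13] propose(0,'r') → ∅
[14] crash(1) → N1(✗prim v1 [z])
[15] propose(0,'p') → ∅
[16] recover(1) → N1(prim v1 [z])
[17] deliver 2→0 → ∅
[18] crash(2) → N2(✗back v1 [z])
[19] propose(0,'r') → ∅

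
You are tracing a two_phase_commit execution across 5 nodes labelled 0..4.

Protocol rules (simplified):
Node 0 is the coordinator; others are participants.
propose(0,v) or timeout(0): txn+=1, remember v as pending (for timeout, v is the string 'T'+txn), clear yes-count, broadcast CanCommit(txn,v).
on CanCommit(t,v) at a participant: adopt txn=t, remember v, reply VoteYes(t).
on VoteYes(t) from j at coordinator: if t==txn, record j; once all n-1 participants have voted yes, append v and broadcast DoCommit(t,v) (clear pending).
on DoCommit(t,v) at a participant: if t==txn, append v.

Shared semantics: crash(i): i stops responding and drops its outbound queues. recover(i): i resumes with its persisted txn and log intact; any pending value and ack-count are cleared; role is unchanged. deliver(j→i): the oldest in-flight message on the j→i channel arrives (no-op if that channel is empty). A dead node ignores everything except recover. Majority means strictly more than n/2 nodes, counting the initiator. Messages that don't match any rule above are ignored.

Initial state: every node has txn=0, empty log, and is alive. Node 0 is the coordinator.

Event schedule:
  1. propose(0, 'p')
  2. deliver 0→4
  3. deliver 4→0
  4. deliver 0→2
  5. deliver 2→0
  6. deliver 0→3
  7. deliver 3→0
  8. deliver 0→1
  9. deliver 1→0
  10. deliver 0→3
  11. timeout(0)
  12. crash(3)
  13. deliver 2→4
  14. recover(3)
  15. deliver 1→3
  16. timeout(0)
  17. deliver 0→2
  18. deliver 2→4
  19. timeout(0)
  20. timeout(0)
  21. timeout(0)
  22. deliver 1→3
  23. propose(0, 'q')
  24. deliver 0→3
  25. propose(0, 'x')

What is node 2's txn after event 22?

after 1 — propose(0,'p'): n0:coor/t1/[-]
after 2 — deliver 0→4: n4:part/t1/[-]
after 3 — deliver 4→0: ·
after 4 — deliver 0→2: n2:part/t1/[-]
after 5 — deliver 2→0: ·
after 6 — deliver 0→3: n3:part/t1/[-]
after 7 — deliver 3→0: ·
after 8 — deliver 0→1: n1:part/t1/[-]
after 9 — deliver 1→0: n0:coor/t1/[p]
after 10 — deliver 0→3: n3:part/t1/[p]
after 11 — timeout(0): n0:coor/t2/[p]
after 12 — crash(3): n3:✗part/t1/[p]
after 13 — deliver 2→4: ·
after 14 — recover(3): n3:part/t1/[p]
after 15 — deliver 1→3: ·
after 16 — timeout(0): n0:coor/t3/[p]
after 17 — deliver 0→2: n2:part/t1/[p]
after 18 — deliver 2→4: ·
after 19 — timeout(0): n0:coor/t4/[p]
after 20 — timeout(0): n0:coor/t5/[p]
after 21 — timeout(0): n0:coor/t6/[p]
after 22 — deliver 1→3: ·

1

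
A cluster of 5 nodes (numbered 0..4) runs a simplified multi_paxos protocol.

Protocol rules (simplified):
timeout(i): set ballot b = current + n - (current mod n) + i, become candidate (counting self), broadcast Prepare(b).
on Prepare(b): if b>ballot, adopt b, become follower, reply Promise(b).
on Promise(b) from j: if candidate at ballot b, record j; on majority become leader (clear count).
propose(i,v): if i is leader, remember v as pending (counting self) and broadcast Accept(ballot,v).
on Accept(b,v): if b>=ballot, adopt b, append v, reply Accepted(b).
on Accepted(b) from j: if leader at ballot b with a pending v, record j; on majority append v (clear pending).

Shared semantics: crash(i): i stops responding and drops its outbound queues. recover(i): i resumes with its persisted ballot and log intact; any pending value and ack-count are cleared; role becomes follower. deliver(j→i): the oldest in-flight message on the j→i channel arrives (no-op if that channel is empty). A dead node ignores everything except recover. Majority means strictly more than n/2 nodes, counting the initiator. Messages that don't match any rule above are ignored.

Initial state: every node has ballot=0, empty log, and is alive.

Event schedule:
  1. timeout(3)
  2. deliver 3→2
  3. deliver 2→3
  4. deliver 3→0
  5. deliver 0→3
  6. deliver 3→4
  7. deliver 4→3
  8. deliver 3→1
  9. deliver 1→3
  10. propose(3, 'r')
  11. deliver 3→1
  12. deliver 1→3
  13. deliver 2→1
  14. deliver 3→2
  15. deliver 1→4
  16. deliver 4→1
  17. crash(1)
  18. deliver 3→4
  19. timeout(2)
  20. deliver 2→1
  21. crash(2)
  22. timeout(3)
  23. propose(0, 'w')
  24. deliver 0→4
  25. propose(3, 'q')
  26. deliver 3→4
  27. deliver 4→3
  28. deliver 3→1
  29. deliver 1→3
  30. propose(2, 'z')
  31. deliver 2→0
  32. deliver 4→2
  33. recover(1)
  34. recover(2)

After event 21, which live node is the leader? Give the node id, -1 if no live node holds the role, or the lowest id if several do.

3

after 1 — timeout(3): n3:cand/b8/[-]
after 2 — deliver 3→2: n2:foll/b8/[-]
after 3 — deliver 2→3: ·
after 4 — deliver 3→0: n0:foll/b8/[-]
after 5 — deliver 0→3: n3:lead/b8/[-]
after 6 — deliver 3→4: n4:foll/b8/[-]
after 7 — deliver 4→3: ·
after 8 — deliver 3→1: n1:foll/b8/[-]
after 9 — deliver 1→3: ·
after 10 — propose(3,'r'): ·
after 11 — deliver 3→1: n1:foll/b8/[r]
after 12 — deliver 1→3: ·
after 13 — deliver 2→1: ·
after 14 — deliver 3→2: n2:foll/b8/[r]
after 15 — deliver 1→4: ·
after 16 — deliver 4→1: ·
after 17 — crash(1): n1:✗foll/b8/[r]
after 18 — deliver 3→4: n4:foll/b8/[r]
after 19 — timeout(2): n2:cand/b12/[r]
after 20 — deliver 2→1: ·
after 21 — crash(2): n2:✗cand/b12/[r]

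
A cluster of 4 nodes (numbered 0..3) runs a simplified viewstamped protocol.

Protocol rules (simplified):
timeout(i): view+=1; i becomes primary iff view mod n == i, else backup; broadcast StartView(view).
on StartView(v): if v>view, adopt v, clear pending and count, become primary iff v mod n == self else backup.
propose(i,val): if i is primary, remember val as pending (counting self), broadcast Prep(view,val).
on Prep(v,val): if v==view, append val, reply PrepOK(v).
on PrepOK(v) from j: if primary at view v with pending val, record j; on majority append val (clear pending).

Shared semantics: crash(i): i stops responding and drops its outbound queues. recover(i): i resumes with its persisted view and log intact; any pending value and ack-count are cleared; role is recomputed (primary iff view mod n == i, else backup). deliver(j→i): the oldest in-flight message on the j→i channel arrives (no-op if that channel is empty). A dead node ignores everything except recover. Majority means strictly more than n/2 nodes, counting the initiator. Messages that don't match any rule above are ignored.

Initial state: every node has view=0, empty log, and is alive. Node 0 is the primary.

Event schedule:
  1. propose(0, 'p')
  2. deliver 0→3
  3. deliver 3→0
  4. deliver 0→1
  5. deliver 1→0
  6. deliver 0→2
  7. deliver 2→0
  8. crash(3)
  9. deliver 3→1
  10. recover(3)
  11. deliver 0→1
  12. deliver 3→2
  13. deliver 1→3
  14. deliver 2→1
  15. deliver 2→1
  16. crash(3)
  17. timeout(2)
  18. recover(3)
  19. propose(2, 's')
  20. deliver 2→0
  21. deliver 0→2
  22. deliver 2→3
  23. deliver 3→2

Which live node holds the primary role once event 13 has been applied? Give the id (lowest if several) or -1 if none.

0

step 1 propose(0,'p'): —
step 2 deliver 0→3: 3={back,v=0,log=p}
step 3 deliver 3→0: —
step 4 deliver 0→1: 1={back,v=0,log=p}
step 5 deliver 1→0: 0={prim,v=0,log=p}
step 6 deliver 0→2: 2={back,v=0,log=p}
step 7 deliver 2→0: —
step 8 crash(3): 3={✗back,v=0,log=p}
step 9 deliver 3→1: —
step 10 recover(3): 3={back,v=0,log=p}
step 11 deliver 0→1: —
step 12 deliver 3→2: —
step 13 deliver 1→3: —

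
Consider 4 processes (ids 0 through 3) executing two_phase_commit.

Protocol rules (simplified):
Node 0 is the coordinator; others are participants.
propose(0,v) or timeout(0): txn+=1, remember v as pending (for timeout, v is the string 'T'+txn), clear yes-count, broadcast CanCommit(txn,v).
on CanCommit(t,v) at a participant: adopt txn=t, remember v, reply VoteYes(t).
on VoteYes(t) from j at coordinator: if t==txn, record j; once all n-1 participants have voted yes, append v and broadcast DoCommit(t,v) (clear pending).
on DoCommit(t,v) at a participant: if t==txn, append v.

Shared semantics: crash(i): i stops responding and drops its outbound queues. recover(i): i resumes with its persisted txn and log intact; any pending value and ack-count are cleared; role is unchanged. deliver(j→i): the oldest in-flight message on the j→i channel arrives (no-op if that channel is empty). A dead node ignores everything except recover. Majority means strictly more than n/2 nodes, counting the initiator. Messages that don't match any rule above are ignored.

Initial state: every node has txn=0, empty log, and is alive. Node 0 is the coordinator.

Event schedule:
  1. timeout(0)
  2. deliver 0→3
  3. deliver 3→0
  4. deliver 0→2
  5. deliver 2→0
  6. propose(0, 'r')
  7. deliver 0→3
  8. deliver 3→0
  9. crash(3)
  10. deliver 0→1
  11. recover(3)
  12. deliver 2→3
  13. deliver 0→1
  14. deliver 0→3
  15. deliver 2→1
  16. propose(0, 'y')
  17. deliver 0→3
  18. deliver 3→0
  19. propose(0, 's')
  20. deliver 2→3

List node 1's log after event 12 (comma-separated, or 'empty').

empty

after 1 — timeout(0): n0:coor/t1/[-]
after 2 — deliver 0→3: n3:part/t1/[-]
after 3 — deliver 3→0: ·
after 4 — deliver 0→2: n2:part/t1/[-]
after 5 — deliver 2→0: ·
after 6 — propose(0,'r'): n0:coor/t2/[-]
after 7 — deliver 0→3: n3:part/t2/[-]
after 8 — deliver 3→0: ·
after 9 — crash(3): n3:✗part/t2/[-]
after 10 — deliver 0→1: n1:part/t1/[-]
after 11 — recover(3): n3:part/t2/[-]
after 12 — deliver 2→3: ·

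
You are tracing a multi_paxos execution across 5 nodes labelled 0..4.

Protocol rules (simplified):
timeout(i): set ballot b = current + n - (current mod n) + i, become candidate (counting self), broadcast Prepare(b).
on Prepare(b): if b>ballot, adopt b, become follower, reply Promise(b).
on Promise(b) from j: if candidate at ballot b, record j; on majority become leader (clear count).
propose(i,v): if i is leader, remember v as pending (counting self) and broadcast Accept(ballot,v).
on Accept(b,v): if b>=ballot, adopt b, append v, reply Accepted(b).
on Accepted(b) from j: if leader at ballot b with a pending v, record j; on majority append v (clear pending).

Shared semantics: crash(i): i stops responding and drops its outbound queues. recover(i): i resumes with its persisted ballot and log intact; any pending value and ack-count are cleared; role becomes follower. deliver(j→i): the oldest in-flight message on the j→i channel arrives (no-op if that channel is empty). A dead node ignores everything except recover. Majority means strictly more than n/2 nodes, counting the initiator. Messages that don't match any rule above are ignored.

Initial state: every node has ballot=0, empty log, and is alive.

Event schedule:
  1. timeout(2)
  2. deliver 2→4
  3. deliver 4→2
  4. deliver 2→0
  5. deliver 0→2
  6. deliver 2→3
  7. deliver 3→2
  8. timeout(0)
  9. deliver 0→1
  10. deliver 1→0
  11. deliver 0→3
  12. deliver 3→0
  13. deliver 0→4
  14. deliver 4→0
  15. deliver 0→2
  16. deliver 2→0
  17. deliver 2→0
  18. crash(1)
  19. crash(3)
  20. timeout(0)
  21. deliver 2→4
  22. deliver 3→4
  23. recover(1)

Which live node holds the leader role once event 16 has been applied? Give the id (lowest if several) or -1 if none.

0

e1 timeout(2): 2[cand,b=7,-]
e2 deliver 2→4: 4[foll,b=7,-]
e3 deliver 4→2: ·
e4 deliver 2→0: 0[foll,b=7,-]
e5 deliver 0→2: 2[lead,b=7,-]
e6 deliver 2→3: 3[foll,b=7,-]
e7 deliver 3→2: ·
e8 timeout(0): 0[cand,b=10,-]
e9 deliver 0→1: 1[foll,b=10,-]
e10 deliver 1→0: ·
e11 deliver 0→3: 3[foll,b=10,-]
e12 deliver 3→0: 0[lead,b=10,-]
e13 deliver 0→4: 4[foll,b=10,-]
e14 deliver 4→0: ·
e15 deliver 0→2: 2[foll,b=10,-]
e16 deliver 2→0: ·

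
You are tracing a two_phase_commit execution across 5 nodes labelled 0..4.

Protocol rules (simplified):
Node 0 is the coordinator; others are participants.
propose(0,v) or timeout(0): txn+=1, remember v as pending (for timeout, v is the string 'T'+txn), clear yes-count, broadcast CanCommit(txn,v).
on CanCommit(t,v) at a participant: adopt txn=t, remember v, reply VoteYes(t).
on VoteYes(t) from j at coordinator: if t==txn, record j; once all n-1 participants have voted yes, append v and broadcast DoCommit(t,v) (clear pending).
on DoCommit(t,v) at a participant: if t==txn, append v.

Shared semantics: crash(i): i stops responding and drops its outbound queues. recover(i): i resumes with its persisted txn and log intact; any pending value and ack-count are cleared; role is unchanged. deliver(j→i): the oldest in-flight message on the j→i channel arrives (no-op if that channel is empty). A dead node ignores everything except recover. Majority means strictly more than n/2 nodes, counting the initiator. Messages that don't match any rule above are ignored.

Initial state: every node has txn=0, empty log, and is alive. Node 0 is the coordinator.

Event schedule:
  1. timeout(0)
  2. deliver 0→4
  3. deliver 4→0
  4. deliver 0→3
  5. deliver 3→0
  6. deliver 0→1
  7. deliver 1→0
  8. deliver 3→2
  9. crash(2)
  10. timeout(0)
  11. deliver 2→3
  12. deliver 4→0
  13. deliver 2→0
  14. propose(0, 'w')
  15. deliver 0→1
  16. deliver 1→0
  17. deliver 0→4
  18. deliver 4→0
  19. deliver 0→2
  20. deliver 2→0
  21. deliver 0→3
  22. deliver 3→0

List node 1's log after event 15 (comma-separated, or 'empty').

1. timeout(0):  <0:coor t1 ->
2. deliver 0→4:  <4:part t1 ->
3. deliver 4→0:  nop
4. deliver 0→3:  <3:part t1 ->
5. deliver 3→0:  nop
6. deliver 0→1:  <1:part t1 ->
7. deliver 1→0:  nop
8. deliver 3→2:  nop
9. crash(2):  <2:✗part t0 ->
10. timeout(0):  <0:coor t2 ->
11. deliver 2→3:  nop
12. deliver 4→0:  nop
13. deliver 2→0:  nop
14. propose(0,'w'):  <0:coor t3 ->
15. deliver 0→1:  <1:part t2 ->

empty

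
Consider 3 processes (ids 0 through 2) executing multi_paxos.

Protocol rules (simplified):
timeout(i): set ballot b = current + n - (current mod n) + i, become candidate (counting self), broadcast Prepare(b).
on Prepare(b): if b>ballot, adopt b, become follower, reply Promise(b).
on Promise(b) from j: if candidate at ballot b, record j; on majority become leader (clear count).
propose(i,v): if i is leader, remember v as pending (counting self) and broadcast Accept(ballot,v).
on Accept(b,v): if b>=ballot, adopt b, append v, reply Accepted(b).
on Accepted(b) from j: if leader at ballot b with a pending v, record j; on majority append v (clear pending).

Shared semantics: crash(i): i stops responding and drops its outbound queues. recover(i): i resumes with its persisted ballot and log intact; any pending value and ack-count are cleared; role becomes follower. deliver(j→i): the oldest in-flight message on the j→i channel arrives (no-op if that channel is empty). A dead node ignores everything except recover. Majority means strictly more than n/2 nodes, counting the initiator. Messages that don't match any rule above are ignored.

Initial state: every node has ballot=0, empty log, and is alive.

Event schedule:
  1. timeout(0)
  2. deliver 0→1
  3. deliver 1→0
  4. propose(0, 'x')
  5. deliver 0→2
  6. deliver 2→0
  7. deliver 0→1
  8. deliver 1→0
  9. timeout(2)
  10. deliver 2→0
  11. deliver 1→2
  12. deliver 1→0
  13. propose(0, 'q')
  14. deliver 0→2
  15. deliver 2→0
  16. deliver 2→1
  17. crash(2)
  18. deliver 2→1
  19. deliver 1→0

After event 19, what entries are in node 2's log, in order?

empty

after 1 — timeout(0): n0:cand/b3/[-]
after 2 — deliver 0→1: n1:foll/b3/[-]
after 3 — deliver 1→0: n0:lead/b3/[-]
after 4 — propose(0,'x'): ·
after 5 — deliver 0→2: n2:foll/b3/[-]
after 6 — deliver 2→0: ·
after 7 — deliver 0→1: n1:foll/b3/[x]
after 8 — deliver 1→0: n0:lead/b3/[x]
after 9 — timeout(2): n2:cand/b8/[-]
after 10 — deliver 2→0: n0:foll/b8/[x]
after 11 — deliver 1→2: ·
after 12 — deliver 1→0: ·
after 13 — propose(0,'q'): ·
after 14 — deliver 0→2: ·
after 15 — deliver 2→0: ·
after 16 — deliver 2→1: n1:foll/b8/[x]
after 17 — crash(2): n2:✗cand/b8/[-]
after 18 — deliver 2→1: ·
after 19 — deliver 1→0: ·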